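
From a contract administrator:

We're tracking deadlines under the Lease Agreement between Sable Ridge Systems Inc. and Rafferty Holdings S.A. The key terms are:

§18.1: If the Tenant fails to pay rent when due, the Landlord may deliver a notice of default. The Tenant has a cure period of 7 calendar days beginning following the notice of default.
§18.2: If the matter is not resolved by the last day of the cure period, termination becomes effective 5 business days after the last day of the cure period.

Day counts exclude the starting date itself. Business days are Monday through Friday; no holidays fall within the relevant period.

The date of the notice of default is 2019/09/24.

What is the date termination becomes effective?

The last day of the cure period: 7 calendar days after 2019/09/24 is 2019/10/01.
From Tuesday, 2019/10/01, 5 business days (Oct 2, Oct 3, Oct 4, Oct 7, Oct 8, skipping weekends) brings us to Tuesday, 2019/10/08, which is the date termination becomes effective.

2019/10/08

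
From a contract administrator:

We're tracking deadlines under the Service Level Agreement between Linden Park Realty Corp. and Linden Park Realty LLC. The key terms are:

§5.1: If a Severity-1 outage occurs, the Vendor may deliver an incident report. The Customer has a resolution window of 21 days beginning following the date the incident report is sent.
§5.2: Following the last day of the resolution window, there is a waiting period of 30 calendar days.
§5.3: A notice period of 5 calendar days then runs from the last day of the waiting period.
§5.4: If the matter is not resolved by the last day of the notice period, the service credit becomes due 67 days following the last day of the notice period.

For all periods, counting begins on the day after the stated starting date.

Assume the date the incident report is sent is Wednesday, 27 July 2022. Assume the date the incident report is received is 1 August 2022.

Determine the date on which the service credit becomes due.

27 November 2022

Adding 21 calendar days to 27 July 2022 gives 17 August 2022, which is the last day of the resolution window.
Adding 30 calendar days to 17 August 2022 gives 16 September 2022, which is the last day of the waiting period.
The last day of the notice period: 16 September 2022 + 5 days = 21 September 2022.
The date on which the service credit becomes due: 67 calendar days after 21 September 2022 is 27 November 2022.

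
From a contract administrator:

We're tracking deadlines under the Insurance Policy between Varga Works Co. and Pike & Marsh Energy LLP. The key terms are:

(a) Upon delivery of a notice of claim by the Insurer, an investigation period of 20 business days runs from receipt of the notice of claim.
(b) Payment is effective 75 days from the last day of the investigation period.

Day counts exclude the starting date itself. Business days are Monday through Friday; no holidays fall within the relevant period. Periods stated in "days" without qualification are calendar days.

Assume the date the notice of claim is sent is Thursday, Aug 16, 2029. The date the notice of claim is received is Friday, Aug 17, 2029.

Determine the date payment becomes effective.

Nov 28, 2029

The last day of the investigation period: 20 business days after Friday, Aug 17, 2029, skipping weekends — Aug 20, Aug 21, Aug 22, Aug 23, …, Sep 12, Sep 13, Sep 14 — lands on Friday, Sep 14, 2029.
The date payment becomes effective: Sep 14, 2029 + 75 days = Nov 28, 2029.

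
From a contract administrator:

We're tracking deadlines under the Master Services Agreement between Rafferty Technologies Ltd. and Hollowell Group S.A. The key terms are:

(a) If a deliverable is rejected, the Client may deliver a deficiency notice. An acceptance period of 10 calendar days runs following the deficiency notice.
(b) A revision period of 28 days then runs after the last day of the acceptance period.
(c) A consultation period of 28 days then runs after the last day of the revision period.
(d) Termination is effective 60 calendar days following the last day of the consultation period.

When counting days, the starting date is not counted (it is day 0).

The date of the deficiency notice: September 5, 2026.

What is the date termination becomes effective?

January 9, 2027

Adding 10 calendar days to September 5, 2026 gives September 15, 2026, which is the last day of the acceptance period.
Adding 28 calendar days to September 15, 2026 gives October 13, 2026, which is the last day of the revision period.
The last day of the consultation period: October 13, 2026 + 28 days = November 10, 2026.
The date termination becomes effective: 60 calendar days after November 10, 2026 is January 9, 2027.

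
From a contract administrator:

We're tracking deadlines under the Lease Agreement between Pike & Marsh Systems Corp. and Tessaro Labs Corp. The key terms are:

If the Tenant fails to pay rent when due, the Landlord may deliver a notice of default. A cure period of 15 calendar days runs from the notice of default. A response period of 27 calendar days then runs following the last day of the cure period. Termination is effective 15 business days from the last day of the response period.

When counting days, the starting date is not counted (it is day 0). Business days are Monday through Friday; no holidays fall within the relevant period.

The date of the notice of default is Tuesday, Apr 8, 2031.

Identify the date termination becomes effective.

Jun 10, 2031

The last day of the cure period: Apr 8, 2031 + 15 days = Apr 23, 2031.
Adding 27 calendar days to Apr 23, 2031 gives May 20, 2031, which is the last day of the response period.
The date termination becomes effective: 15 business days after Tuesday, May 20, 2031, skipping weekends — May 21, May 22, May 23, May 26, …, Jun 6, Jun 9, Jun 10 — lands on Tuesday, Jun 10, 2031.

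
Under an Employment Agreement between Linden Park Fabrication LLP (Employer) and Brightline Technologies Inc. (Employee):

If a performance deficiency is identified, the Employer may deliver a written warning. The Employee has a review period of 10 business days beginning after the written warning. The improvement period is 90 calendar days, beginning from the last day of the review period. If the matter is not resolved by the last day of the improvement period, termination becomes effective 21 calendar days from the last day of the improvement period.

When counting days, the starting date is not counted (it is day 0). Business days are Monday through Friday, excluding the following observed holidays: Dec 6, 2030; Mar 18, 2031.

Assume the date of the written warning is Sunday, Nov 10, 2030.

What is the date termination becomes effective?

Mar 13, 2031

From Sunday, Nov 10, 2030, 10 business days (Nov 11, Nov 12, Nov 13, Nov 14, Nov 15, Nov 18, Nov 19, Nov 20, Nov 21, Nov 22, skipping weekends) brings us to Friday, Nov 22, 2030, which is the last day of the review period.
The last day of the improvement period: 90 calendar days after Nov 22, 2030 is Feb 20, 2031.
The date termination becomes effective: 21 calendar days after Feb 20, 2031 is Mar 13, 2031.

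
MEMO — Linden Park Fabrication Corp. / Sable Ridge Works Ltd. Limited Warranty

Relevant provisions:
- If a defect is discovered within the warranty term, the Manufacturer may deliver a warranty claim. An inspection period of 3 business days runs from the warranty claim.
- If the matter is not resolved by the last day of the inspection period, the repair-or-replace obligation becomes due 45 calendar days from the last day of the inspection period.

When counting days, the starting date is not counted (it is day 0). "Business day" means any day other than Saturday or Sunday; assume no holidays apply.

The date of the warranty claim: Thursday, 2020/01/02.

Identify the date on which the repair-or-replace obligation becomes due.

2020/02/21

From Thursday, 2020/01/02, 3 business days (Jan 3, Jan 6, Jan 7, skipping weekends) brings us to Tuesday, 2020/01/07, which is the last day of the inspection period.
Adding 45 calendar days to 2020/01/07 gives 2020/02/21, which is the date on which the repair-or-replace obligation becomes due.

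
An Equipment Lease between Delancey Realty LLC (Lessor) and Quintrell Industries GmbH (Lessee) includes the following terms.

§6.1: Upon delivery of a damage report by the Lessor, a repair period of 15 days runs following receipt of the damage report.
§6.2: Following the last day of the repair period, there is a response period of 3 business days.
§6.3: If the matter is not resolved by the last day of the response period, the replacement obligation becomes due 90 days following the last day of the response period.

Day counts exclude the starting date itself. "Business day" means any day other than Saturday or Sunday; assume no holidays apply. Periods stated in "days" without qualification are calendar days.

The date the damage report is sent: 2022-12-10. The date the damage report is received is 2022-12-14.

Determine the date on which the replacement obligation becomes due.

2023-04-03

The last day of the repair period: 15 calendar days after 2022-12-14 is 2022-12-29.
The last day of the response period: counting 3 business days from Thursday, 2022-12-29 (Dec 30, Jan 2, Jan 3, skipping weekends) reaches Tuesday, 2023-01-03.
The date on which the replacement obligation becomes due: 90 calendar days after 2023-01-03 is 2023-04-03.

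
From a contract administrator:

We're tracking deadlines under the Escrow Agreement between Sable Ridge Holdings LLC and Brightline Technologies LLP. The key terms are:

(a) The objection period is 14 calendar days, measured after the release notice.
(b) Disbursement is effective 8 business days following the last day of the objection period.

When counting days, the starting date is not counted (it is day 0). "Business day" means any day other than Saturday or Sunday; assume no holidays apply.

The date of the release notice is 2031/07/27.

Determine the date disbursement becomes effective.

The last day of the objection period: 14 calendar days after 2031/07/27 is 2031/08/10.
The date disbursement becomes effective: counting 8 business days from Sunday, 2031/08/10 (Aug 11, Aug 12, Aug 13, Aug 14, Aug 15, Aug 18, Aug 19, Aug 20, skipping weekends) reaches Wednesday, 2031/08/20.

2031/08/20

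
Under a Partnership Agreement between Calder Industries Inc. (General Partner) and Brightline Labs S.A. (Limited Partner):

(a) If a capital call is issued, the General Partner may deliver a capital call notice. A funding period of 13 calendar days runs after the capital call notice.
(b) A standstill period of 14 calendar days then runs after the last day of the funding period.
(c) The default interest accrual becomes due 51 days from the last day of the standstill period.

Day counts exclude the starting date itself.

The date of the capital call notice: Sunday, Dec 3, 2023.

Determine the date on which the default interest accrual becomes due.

Feb 19, 2024

The last day of the funding period: Dec 3, 2023 + 13 days = Dec 16, 2023.
Adding 14 calendar days to Dec 16, 2023 gives Dec 30, 2023, which is the last day of the standstill period.
The date on which the default interest accrual becomes due: Dec 30, 2023 + 51 days = Feb 19, 2024.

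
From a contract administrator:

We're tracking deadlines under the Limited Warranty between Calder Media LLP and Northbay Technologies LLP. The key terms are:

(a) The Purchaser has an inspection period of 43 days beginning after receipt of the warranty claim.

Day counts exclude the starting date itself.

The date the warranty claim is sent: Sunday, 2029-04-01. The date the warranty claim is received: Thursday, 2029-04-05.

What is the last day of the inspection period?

2029-05-18

The last day of the inspection period: 43 calendar days after 2029-04-05 is 2029-05-18.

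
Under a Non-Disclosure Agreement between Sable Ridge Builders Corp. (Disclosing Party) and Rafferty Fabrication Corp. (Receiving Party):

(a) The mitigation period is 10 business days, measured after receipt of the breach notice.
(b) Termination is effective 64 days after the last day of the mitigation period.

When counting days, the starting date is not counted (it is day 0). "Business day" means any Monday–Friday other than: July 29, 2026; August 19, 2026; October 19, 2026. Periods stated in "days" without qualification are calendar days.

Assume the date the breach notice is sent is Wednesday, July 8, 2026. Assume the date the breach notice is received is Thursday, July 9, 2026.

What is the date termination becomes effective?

September 25, 2026

The last day of the mitigation period: 10 business days after Thursday, July 9, 2026, skipping weekends — Jul 10, Jul 13, Jul 14, Jul 15, Jul 16, Jul 17, Jul 20, Jul 21, Jul 22, Jul 23 — lands on Thursday, July 23, 2026.
Adding 64 calendar days to July 23, 2026 gives September 25, 2026, which is the date termination becomes effective.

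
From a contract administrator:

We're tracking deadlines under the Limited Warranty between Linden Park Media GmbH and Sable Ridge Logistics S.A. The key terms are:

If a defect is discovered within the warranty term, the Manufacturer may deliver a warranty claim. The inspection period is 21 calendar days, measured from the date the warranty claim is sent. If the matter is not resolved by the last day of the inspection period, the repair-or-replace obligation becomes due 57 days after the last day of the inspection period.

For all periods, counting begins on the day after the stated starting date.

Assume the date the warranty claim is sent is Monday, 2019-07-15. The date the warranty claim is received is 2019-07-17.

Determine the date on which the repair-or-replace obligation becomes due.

2019-10-01

The last day of the inspection period: 21 calendar days after 2019-07-15 is 2019-08-05.
The date on which the repair-or-replace obligation becomes due: 57 calendar days after 2019-08-05 is 2019-10-01.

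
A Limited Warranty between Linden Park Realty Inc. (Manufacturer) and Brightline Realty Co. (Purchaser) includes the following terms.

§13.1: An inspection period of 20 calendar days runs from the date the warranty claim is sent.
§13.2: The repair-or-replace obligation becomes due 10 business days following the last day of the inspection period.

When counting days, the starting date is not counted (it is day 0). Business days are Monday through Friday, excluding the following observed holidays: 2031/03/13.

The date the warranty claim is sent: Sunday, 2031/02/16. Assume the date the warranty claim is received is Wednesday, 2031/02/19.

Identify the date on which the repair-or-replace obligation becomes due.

2031/03/24

Adding 20 calendar days to 2031/02/16 gives 2031/03/08, which is the last day of the inspection period.
The date on which the repair-or-replace obligation becomes due: 10 business days after Saturday, 2031/03/08, skipping weekends and the listed holiday on Mar 13 — Mar 10, Mar 11, Mar 12, Mar 14, Mar 17, Mar 18, Mar 19, Mar 20, Mar 21, Mar 24 — lands on Monday, 2031/03/24.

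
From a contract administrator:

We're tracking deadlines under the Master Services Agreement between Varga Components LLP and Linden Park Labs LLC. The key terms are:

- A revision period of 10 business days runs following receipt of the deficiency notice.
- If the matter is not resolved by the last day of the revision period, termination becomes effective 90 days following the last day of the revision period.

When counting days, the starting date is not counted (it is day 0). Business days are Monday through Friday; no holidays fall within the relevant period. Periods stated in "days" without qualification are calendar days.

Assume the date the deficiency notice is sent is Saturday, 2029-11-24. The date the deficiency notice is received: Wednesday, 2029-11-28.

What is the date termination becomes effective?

The last day of the revision period: counting 10 business days from Wednesday, 2029-11-28 (Nov 29, Nov 30, Dec 3, Dec 4, Dec 5, Dec 6, Dec 7, Dec 10, Dec 11, Dec 12, skipping weekends) reaches Wednesday, 2029-12-12.
Adding 90 calendar days to 2029-12-12 gives 2030-03-12, which is the date termination becomes effective.

2030-03-12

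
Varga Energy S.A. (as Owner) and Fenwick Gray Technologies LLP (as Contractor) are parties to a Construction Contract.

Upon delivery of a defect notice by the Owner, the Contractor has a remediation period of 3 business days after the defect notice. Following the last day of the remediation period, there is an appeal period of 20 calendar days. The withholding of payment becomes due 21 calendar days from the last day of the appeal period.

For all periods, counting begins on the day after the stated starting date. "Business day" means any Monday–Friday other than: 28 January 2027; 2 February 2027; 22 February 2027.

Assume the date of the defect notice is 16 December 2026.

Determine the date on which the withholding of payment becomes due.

The last day of the remediation period: 3 business days after Wednesday, 16 December 2026, skipping weekends — Dec 17, Dec 18, Dec 21 — lands on Monday, 21 December 2026.
The last day of the appeal period: 20 calendar days after 21 December 2026 is 10 January 2027.
Adding 21 calendar days to 10 January 2027 gives 31 January 2027, which is the date on which the withholding of payment becomes due.

31 January 2027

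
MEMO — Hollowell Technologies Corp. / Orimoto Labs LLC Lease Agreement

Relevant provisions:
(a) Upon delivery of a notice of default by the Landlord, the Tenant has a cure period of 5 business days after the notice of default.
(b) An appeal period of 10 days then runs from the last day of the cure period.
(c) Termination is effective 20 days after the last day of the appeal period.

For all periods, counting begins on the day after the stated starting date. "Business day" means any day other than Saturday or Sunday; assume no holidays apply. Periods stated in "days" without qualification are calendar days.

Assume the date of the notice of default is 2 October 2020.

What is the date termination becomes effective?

8 November 2020

The last day of the cure period: 5 business days after Friday, 2 October 2020, skipping weekends — Oct 5, Oct 6, Oct 7, Oct 8, Oct 9 — lands on Friday, 9 October 2020.
The last day of the appeal period: 10 calendar days after 9 October 2020 is 19 October 2020.
The date termination becomes effective: 20 calendar days after 19 October 2020 is 8 November 2020.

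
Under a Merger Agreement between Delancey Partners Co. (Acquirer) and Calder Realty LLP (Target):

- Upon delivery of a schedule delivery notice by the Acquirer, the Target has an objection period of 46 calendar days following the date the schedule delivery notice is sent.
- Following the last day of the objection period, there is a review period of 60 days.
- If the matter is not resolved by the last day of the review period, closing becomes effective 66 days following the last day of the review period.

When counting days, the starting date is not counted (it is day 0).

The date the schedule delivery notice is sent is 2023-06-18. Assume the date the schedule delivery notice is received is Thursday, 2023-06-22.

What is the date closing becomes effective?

The last day of the objection period: 2023-06-18 + 46 days = 2023-08-03.
The last day of the review period: 60 calendar days after 2023-08-03 is 2023-10-02.
The date closing becomes effective: 2023-10-02 + 66 days = 2023-12-07.

2023-12-07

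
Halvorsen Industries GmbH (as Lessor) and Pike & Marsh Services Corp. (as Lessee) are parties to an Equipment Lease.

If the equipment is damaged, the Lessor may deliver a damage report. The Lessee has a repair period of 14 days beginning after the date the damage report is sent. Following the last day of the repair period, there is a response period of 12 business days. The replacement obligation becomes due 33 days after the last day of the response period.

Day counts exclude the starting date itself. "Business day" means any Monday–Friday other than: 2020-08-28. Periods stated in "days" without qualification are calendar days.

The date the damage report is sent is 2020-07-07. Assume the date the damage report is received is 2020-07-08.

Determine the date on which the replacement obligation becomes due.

2020-09-08

The last day of the repair period: 14 calendar days after 2020-07-07 is 2020-07-21.
The last day of the response period: counting 12 business days from Tuesday, 2020-07-21 (Jul 22, Jul 23, Jul 24, Jul 27, …, Aug 4, Aug 5, Aug 6, skipping weekends) reaches Thursday, 2020-08-06.
The date on which the replacement obligation becomes due: 33 calendar days after 2020-08-06 is 2020-09-08.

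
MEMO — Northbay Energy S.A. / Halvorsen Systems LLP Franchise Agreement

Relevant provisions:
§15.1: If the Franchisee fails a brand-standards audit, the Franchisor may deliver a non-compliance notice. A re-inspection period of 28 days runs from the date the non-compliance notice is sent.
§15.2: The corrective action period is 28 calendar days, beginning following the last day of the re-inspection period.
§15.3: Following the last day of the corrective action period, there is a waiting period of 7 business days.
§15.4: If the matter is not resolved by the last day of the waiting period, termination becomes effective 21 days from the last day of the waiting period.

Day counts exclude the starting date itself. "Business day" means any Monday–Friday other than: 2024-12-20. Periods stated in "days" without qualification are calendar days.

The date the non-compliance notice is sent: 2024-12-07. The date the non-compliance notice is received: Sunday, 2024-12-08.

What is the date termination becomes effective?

The last day of the re-inspection period: 2024-12-07 + 28 days = 2025-01-04.
The last day of the corrective action period: 2025-01-04 + 28 days = 2025-02-01.
The last day of the waiting period: 7 business days after Saturday, 2025-02-01, skipping weekends — Feb 3, Feb 4, Feb 5, Feb 6, Feb 7, Feb 10, Feb 11 — lands on Tuesday, 2025-02-11.
Adding 21 calendar days to 2025-02-11 gives 2025-03-04, which is the date termination becomes effective.

2025-03-04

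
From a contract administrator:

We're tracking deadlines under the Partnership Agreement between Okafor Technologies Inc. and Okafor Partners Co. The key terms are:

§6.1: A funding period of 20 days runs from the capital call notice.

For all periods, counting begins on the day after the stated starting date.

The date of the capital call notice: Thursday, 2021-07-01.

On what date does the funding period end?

2021-07-21

The last day of the funding period: 20 calendar days after 2021-07-01 is 2021-07-21.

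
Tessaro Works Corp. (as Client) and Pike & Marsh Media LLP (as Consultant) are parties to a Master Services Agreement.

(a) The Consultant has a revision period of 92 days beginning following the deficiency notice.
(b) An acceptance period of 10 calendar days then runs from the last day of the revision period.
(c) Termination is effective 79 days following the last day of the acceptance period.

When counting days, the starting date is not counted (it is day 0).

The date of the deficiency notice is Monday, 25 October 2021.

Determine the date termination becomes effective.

24 April 2022

The last day of the revision period: 25 October 2021 + 92 days = 25 January 2022.
Adding 10 calendar days to 25 January 2022 gives 4 February 2022, which is the last day of the acceptance period.
The date termination becomes effective: 79 calendar days after 4 February 2022 is 24 April 2022.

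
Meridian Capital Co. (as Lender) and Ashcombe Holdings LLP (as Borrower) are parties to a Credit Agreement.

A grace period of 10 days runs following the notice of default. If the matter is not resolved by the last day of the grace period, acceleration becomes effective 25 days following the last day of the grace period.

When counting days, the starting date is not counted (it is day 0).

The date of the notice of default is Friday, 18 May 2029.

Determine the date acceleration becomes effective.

22 June 2029

The last day of the grace period: 10 calendar days after 18 May 2029 is 28 May 2029.
The date acceleration becomes effective: 28 May 2029 + 25 days = 22 June 2029.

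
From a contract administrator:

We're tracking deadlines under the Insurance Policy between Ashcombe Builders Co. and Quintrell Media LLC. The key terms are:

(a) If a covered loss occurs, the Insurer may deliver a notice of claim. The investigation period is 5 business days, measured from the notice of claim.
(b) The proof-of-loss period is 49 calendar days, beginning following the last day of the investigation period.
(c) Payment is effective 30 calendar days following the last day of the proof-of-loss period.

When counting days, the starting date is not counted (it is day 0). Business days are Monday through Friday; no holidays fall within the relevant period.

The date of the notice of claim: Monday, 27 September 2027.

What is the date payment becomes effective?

The last day of the investigation period: counting 5 business days from Monday, 27 September 2027 (Sep 28, Sep 29, Sep 30, Oct 1, Oct 4, skipping weekends) reaches Monday, 4 October 2027.
The last day of the proof-of-loss period: 49 calendar days after 4 October 2027 is 22 November 2027.
The date payment becomes effective: 30 calendar days after 22 November 2027 is 22 December 2027.

22 December 2027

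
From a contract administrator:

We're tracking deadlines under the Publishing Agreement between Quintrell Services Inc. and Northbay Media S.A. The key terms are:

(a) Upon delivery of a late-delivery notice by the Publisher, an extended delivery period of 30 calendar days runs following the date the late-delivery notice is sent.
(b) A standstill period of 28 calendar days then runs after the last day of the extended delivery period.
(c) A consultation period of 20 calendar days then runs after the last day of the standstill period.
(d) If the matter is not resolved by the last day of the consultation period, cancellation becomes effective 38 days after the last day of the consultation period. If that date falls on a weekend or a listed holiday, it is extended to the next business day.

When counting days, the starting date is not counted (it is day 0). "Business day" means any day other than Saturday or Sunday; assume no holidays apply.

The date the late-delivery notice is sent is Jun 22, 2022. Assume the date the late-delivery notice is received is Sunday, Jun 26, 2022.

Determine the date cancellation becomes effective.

The last day of the extended delivery period: Jun 22, 2022 + 30 days = Jul 22, 2022.
The last day of the standstill period: Jul 22, 2022 + 28 days = Aug 19, 2022.
The last day of the consultation period: Aug 19, 2022 + 20 days = Sep 8, 2022.
The date cancellation becomes effective: Sep 8, 2022 + 38 days = Oct 16, 2022. That falls on a Sunday, so it rolls to the next business day, Monday, Oct 17, 2022.

Oct 17, 2022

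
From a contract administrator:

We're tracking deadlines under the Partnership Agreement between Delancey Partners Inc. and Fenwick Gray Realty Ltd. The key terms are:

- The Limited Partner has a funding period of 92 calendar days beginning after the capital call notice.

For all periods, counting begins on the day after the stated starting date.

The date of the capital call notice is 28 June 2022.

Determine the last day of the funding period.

28 September 2022

The last day of the funding period: 28 June 2022 + 92 days = 28 September 2022.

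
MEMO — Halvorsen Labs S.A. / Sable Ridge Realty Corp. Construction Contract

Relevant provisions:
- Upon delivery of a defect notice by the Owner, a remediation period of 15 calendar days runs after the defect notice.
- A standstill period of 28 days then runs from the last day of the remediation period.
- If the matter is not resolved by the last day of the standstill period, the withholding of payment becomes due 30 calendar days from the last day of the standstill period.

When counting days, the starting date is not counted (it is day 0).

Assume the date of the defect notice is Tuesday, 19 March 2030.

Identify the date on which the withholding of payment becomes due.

31 May 2030

The last day of the remediation period: 15 calendar days after 19 March 2030 is 3 April 2030.
The last day of the standstill period: 3 April 2030 + 28 days = 1 May 2030.
The date on which the withholding of payment becomes due: 30 calendar days after 1 May 2030 is 31 May 2030.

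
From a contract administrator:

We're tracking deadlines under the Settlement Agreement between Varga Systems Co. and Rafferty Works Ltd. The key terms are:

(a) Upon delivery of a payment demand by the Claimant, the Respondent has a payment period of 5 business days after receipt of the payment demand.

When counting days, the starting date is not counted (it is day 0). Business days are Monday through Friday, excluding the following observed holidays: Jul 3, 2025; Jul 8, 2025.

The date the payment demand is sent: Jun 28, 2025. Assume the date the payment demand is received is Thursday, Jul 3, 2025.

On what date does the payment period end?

The last day of the payment period: counting 5 business days from Thursday, Jul 3, 2025 (Jul 4, Jul 7, Jul 9, Jul 10, Jul 11, skipping weekends and the listed holiday on Jul 8) reaches Friday, Jul 11, 2025.

Jul 11, 2025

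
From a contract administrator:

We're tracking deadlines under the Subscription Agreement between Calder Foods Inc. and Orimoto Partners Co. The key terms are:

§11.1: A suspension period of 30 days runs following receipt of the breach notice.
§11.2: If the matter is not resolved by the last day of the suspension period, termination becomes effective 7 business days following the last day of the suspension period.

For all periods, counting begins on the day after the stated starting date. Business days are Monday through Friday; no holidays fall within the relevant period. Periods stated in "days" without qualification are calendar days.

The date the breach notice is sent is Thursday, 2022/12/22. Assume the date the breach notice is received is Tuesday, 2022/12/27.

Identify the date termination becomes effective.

Adding 30 calendar days to 2022/12/27 gives 2023/01/26, which is the last day of the suspension period.
The date termination becomes effective: counting 7 business days from Thursday, 2023/01/26 (Jan 27, Jan 30, Jan 31, Feb 1, Feb 2, Feb 3, Feb 6, skipping weekends) reaches Monday, 2023/02/06.

2023/02/06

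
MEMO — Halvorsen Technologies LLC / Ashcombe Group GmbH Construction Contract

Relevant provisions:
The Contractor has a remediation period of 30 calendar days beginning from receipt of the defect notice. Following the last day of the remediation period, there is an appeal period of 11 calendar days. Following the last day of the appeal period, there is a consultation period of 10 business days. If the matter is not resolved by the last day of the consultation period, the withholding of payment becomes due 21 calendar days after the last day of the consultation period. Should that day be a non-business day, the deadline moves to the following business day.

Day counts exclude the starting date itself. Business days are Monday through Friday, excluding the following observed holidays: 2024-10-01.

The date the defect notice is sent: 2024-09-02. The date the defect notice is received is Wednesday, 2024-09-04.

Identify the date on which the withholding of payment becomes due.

2024-11-19

The last day of the remediation period: 30 calendar days after 2024-09-04 is 2024-10-04.
Adding 11 calendar days to 2024-10-04 gives 2024-10-15, which is the last day of the appeal period.
The last day of the consultation period: 10 business days after Tuesday, 2024-10-15, skipping weekends — Oct 16, Oct 17, Oct 18, Oct 21, Oct 22, Oct 23, Oct 24, Oct 25, Oct 28, Oct 29 — lands on Tuesday, 2024-10-29.
The date on which the withholding of payment becomes due: 21 calendar days after 2024-10-29 is 2024-11-19. 2024-11-19 is a Tuesday and is not a listed holiday, so no roll-forward applies.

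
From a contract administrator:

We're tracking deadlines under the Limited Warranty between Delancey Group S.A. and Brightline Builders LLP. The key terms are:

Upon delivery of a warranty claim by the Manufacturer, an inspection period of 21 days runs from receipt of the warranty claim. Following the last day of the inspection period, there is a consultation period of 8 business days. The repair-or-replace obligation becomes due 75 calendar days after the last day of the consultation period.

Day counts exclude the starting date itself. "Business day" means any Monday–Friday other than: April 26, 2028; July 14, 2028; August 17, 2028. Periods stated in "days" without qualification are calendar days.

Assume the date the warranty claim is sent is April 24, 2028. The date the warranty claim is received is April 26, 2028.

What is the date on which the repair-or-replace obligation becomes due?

August 12, 2028

The last day of the inspection period: 21 calendar days after April 26, 2028 is May 17, 2028.
The last day of the consultation period: counting 8 business days from Wednesday, May 17, 2028 (May 18, May 19, May 22, May 23, May 24, May 25, May 26, May 29, skipping weekends) reaches Monday, May 29, 2028.
Adding 75 calendar days to May 29, 2028 gives August 12, 2028, which is the date on which the repair-or-replace obligation becomes due.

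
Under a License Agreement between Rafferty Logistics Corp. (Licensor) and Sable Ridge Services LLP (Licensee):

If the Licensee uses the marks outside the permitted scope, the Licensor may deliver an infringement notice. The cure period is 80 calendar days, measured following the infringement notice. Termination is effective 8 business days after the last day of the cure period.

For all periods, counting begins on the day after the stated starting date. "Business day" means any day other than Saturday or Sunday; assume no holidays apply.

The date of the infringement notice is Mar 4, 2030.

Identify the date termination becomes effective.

Adding 80 calendar days to Mar 4, 2030 gives May 23, 2030, which is the last day of the cure period.
From Thursday, May 23, 2030, 8 business days (May 24, May 27, May 28, May 29, May 30, May 31, Jun 3, Jun 4, skipping weekends) brings us to Tuesday, Jun 4, 2030, which is the date termination becomes effective.

Jun 4, 2030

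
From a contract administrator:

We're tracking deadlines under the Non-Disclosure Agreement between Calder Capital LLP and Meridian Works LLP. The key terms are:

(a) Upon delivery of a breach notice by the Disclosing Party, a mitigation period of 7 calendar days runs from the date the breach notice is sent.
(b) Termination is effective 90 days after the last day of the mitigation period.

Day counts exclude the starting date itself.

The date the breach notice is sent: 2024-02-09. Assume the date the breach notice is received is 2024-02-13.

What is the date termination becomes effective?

2024-05-16

Adding 7 calendar days to 2024-02-09 gives 2024-02-16, which is the last day of the mitigation period.
The date termination becomes effective: 2024-02-16 + 90 days = 2024-05-16.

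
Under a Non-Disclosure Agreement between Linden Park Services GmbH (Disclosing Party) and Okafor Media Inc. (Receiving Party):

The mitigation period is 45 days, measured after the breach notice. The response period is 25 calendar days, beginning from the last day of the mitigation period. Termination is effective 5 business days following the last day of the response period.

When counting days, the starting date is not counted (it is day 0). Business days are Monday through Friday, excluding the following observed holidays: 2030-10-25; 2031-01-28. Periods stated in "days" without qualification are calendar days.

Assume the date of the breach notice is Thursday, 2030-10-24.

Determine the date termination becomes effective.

Adding 45 calendar days to 2030-10-24 gives 2030-12-08, which is the last day of the mitigation period.
The last day of the response period: 2030-12-08 + 25 days = 2031-01-02.
The date termination becomes effective: 5 business days after Thursday, 2031-01-02, skipping weekends — Jan 3, Jan 6, Jan 7, Jan 8, Jan 9 — lands on Thursday, 2031-01-09.

2031-01-09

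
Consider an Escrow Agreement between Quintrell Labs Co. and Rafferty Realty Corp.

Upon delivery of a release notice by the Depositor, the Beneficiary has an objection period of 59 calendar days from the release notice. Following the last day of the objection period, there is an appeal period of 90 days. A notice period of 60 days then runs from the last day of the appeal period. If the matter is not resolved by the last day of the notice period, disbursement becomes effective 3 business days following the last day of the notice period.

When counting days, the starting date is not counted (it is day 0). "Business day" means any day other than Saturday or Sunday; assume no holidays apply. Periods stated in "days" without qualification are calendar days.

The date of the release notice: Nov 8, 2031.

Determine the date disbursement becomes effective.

The last day of the objection period: Nov 8, 2031 + 59 days = Jan 6, 2032.
The last day of the appeal period: Jan 6, 2032 + 90 days = Apr 5, 2032.
The last day of the notice period: Apr 5, 2032 + 60 days = Jun 4, 2032.
From Friday, Jun 4, 2032, 3 business days (Jun 7, Jun 8, Jun 9, skipping weekends) brings us to Wednesday, Jun 9, 2032, which is the date disbursement becomes effective.

Jun 9, 2032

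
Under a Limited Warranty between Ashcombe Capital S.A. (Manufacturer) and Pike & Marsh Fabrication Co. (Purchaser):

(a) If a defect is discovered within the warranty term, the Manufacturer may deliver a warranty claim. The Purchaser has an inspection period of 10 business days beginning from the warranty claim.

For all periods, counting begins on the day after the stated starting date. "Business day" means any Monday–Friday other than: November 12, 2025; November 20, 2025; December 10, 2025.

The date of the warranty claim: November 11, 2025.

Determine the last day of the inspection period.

The last day of the inspection period: 10 business days after Tuesday, November 11, 2025, skipping weekends and the listed holidays on Nov 12, Nov 20 — Nov 13, Nov 14, Nov 17, Nov 18, Nov 19, Nov 21, Nov 24, Nov 25, Nov 26, Nov 27 — lands on Thursday, November 27, 2025.

November 27, 2025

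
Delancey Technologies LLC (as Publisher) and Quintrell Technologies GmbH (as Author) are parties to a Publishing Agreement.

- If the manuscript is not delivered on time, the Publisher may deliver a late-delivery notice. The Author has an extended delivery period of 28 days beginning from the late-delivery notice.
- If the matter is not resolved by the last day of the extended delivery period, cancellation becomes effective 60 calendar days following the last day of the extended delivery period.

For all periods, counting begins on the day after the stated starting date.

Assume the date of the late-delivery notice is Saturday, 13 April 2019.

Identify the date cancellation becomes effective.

10 July 2019

Adding 28 calendar days to 13 April 2019 gives 11 May 2019, which is the last day of the extended delivery period.
The date cancellation becomes effective: 60 calendar days after 11 May 2019 is 10 July 2019.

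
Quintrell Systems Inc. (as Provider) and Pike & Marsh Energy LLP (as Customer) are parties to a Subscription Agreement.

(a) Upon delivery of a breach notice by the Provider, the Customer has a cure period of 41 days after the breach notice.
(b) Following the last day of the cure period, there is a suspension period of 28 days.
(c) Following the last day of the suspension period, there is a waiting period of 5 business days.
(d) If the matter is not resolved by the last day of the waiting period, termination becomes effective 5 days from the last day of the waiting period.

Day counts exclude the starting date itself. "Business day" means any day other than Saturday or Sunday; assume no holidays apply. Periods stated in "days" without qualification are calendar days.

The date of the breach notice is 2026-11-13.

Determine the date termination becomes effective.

2027-02-02

The last day of the cure period: 2026-11-13 + 41 days = 2026-12-24.
The last day of the suspension period: 28 calendar days after 2026-12-24 is 2027-01-21.
From Thursday, 2027-01-21, 5 business days (Jan 22, Jan 25, Jan 26, Jan 27, Jan 28, skipping weekends) brings us to Thursday, 2027-01-28, which is the last day of the waiting period.
The date termination becomes effective: 5 calendar days after 2027-01-28 is 2027-02-02.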